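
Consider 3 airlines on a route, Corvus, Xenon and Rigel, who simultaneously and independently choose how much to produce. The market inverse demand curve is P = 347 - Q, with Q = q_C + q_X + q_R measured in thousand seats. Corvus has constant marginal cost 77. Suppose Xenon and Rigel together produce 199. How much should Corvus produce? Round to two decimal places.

35.50

With rivals' combined output fixed at 199, Corvus's profit is π_C = (347 - 199 - q_C)q_C - (77q_C) = (148 - q_C)q_C - (77q_C).
∂π_C/∂q_C = 71 - 2q_C = 0, so q_C = 71/2.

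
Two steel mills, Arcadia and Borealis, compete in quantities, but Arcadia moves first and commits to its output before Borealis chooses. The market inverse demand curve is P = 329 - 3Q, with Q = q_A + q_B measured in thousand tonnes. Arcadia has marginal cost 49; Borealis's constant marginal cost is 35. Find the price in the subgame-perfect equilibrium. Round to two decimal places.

Solve by backward induction. Given q_A, the follower Borealis maximises π_B = (329 - 3q_A - 3q_B)q_B - 35q_B.
Follower FOC: 294 - 3q_A - 6q_B = 0, so q_B(q_A) = (294 - 3q_A)/6.
Arcadia substitutes q_B(q_A) into its own profit: π_A = q_A(329 - 3q_A - (294 - 3q_A)/2) - 49q_A = (182 - (3/2)q_A)q_A - 49q_A.
The leader's first-order condition 133 - 3q_A = 0 yields q_A = 133/3.
Then q_B = (294 - 3·(133/3))/6 = 161/6.
Total output Q = 427/6, so price P = 329 - 3·(427/6) = 231/2.

115.50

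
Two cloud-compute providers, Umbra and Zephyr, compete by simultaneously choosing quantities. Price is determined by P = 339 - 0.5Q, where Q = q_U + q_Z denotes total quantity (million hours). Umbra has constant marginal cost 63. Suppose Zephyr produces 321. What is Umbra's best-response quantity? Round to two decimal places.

115.50

With the rival's output fixed at 321, Umbra's profit is π_U = (339 - (1/2)·321 - (1/2)q_U)q_U - (63q_U) = (357/2 - (1/2)q_U)q_U - (63q_U).
∂π_U/∂q_U = 231/2 - q_U = 0, so q_U = 231/2.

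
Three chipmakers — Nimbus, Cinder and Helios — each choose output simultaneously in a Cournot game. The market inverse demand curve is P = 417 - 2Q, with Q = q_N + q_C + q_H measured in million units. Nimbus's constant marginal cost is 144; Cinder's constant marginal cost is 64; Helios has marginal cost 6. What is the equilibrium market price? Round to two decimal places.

Nimbus's profit: π_N = (417 - 2Q)q_N - (144q_N). Setting ∂π_N/∂q_N = 0: 273 - 4q_N - 2(q_C + q_H) = 0.
Cinder's profit: π_C = (417 - 2Q)q_C - (64q_C). Setting ∂π_C/∂q_C = 0: 353 - 4q_C - 2(q_N + q_H) = 0.
Helios's first-order condition: 411 - 4q_H - 2(q_N + q_C) = 0.
Adding the 3 first-order conditions: 1037 − 8Q = 0, so Q = 1037/8.
Back-substituting: q_N = (273 − 1037/4)/2 = 55/8, q_C = (353 − 1037/4)/2 = 375/8, q_H = (411 − 1037/4)/2 = 607/8.
Total output Q = 1037/8, so price P = 417 - 2·(1037/8) = 631/4.

157.75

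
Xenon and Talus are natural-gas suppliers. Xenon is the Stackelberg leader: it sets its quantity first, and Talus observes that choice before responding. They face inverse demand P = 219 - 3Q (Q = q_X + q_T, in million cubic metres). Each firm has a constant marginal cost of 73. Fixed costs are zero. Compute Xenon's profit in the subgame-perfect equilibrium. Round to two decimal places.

888.17

The follower Talus best-responds to any q_X: π_T = (219 - 3Q)q_T - 73q_T.
∂π_T/∂q_T = 146 - 3q_X - 6q_T = 0 gives the reaction function q_T = (146 - 3q_X)/6.
The leader anticipates this reaction. Substituting into P = 219 - 3Q gives P = 146 - (3/2)q_X, so π_X = (146 - (3/2)q_X)q_X - 73q_X.
Leader FOC: 73 - 3q_X = 0, so q_X = 73/3.
Then q_T = (146 - 3·(73/3))/6 = 73/6.
Price P = 219 - 3·(73/2) = 219/2.
Xenon's profit: (219/2 - 73)·(73/3) = 888.1667.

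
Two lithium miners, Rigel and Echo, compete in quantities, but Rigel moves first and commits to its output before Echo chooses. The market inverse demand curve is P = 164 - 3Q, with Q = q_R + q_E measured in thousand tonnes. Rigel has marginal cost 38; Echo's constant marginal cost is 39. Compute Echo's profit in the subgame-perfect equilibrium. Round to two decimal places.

315.19

The follower Echo best-responds to any q_R: π_E = (164 - 3Q)q_E - 39q_E.
Follower FOC: 125 - 3q_R - 6q_E = 0, so q_E(q_R) = (125 - 3q_R)/6.
Rigel substitutes q_E(q_R) into its own profit: π_R = q_R(164 - 3q_R - (125 - 3q_R)/2) - 38q_R = (203/2 - (3/2)q_R)q_R - 38q_R.
Maximising: ∂π_R/∂q_R = 127/2 - 3q_R = 0, giving q_R = 127/6.
Then q_E = (125 - 3·(127/6))/6 = 41/4.
Price P = 164 - 3·(377/12) = 279/4.
Echo's profit: (279/4 - 39)·(41/4) = 315.1875.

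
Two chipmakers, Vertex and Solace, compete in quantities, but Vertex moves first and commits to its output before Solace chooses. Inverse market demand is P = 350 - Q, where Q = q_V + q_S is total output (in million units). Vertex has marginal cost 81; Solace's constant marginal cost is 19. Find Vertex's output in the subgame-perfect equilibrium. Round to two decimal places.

Solve by backward induction. Given q_V, the follower Solace maximises π_S = (350 - q_V - q_S)q_S - 19q_S.
Setting the follower's marginal profit to zero, 331 - q_V - 2q_S = 0, i.e. q_S = (331 - q_V)/2.
The leader anticipates this reaction. Substituting into P = 350 - Q gives P = 369/2 - (1/2)q_V, so π_V = (369/2 - (1/2)q_V)q_V - 81q_V.
Maximising: ∂π_V/∂q_V = 207/2 - q_V = 0, giving q_V = 207/2.
Then q_S = (331 - 207/2)/2 = 455/4.

103.50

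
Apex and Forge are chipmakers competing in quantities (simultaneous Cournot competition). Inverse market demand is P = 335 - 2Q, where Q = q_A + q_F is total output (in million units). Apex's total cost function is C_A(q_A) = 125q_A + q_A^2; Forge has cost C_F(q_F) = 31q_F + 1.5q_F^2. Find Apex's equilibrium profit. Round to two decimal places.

1543.72

Apex's profit: π_A = (335 - 2Q)q_A - (125q_A + q_A²). Setting ∂π_A/∂q_A = 0: 210 - 6q_A - 2(q_F) = 0.
Forge's first-order condition: 304 - 7q_F - 2(q_A) = 0.
So q_A = (210 - 2q_F)/6 and q_F = (304 - 2q_A)/7.
Solving the pair: q_A = 431/19, q_F = 702/19.
Price P = 335 - 2·(1133/19) = 215.7368.
Apex's profit: 215.7368·(431/19) - 125·(431/19) - (431/19)² = 1543.7202.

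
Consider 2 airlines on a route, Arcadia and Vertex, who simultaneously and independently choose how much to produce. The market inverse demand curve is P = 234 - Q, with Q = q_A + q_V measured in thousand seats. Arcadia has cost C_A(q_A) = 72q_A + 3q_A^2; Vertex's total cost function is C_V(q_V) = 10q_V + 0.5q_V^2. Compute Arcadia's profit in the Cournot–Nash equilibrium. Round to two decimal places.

519.05

Arcadia's profit: π_A = (234 - Q)q_A - (72q_A + 3q_A²). Setting ∂π_A/∂q_A = 0: 162 - 8q_A - (q_V) = 0.
Vertex's profit: π_V = (234 - Q)q_V - (10q_V + (1/2)q_V²). Setting ∂π_V/∂q_V = 0: 224 - 3q_V - (q_A) = 0.
Rearranging gives the reaction functions q_A = (162 - q_V)/8 and q_V = (224 - q_A)/3.
Substituting one into the other gives q_A = 262/23 and q_V = 1630/23.
Price P = 234 - 1892/23 = 151.7391.
Arcadia's profit: 151.7391·(262/23) - 72·(262/23) - 3(262/23)² = 519.0473.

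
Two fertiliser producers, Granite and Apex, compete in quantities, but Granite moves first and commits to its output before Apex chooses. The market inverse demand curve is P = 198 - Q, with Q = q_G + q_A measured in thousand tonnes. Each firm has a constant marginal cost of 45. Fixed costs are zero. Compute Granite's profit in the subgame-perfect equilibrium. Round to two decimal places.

Solve by backward induction. Given q_G, the follower Apex maximises π_A = (198 - q_G - q_A)q_A - 45q_A.
∂π_A/∂q_A = 153 - q_G - 2q_A = 0 gives the reaction function q_A = (153 - q_G)/2.
The leader anticipates this reaction. Substituting into P = 198 - Q gives P = 243/2 - (1/2)q_G, so π_G = (243/2 - (1/2)q_G)q_G - 45q_G.
The leader's first-order condition 153/2 - q_G = 0 yields q_G = 153/2.
Then q_A = (153 - 153/2)/2 = 153/4.
Price P = 198 - 459/4 = 333/4.
Granite's profit: (333/4 - 45)·(153/2) = 2926.1250.

2926.13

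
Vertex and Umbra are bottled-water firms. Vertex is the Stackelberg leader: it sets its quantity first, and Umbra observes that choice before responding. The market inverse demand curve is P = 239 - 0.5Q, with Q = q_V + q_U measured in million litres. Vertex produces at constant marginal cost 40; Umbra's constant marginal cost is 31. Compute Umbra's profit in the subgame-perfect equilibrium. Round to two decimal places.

6384.50

The follower Umbra best-responds to any q_V: π_U = (239 - 0.5Q)q_U - 31q_U.
Setting the follower's marginal profit to zero, 208 - (1/2)q_V - q_U = 0, i.e. q_U = (208 - (1/2)q_V).
Vertex substitutes q_U(q_V) into its own profit: π_V = q_V(239 - (1/2)q_V - (208 - (1/2)q_V)/2) - 40q_V = (135 - (1/4)q_V)q_V - 40q_V.
Maximising: ∂π_V/∂q_V = 95 - (1/2)q_V = 0, giving q_V = 190.
Then q_U = (208 - (1/2)·190) = 113.
Price P = 239 - (1/2)·303 = 175/2.
Umbra's profit: (175/2 - 31)·113 = 6384.5000.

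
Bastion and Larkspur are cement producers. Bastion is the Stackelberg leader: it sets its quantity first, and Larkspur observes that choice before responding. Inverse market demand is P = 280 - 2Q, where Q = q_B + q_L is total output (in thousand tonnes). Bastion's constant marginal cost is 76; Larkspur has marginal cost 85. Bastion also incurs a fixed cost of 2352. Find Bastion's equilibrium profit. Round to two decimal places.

483.56

The follower Larkspur best-responds to any q_B: π_L = (280 - 2Q)q_L - 85q_L.
Follower FOC: 195 - 2q_B - 4q_L = 0, so q_L(q_B) = (195 - 2q_B)/4.
The leader anticipates this reaction. Substituting into P = 280 - 2Q gives P = 365/2 - q_B, so π_B = (365/2 - q_B)q_B - 76q_B.
The leader's first-order condition 213/2 - 2q_B = 0 yields q_B = 213/4.
Then q_L = (195 - 2·(213/4))/4 = 177/8.
Price P = 280 - 2·(603/8) = 517/4.
Bastion's profit: (517/4 - 76)·(213/4) - 2352 = 483.5625.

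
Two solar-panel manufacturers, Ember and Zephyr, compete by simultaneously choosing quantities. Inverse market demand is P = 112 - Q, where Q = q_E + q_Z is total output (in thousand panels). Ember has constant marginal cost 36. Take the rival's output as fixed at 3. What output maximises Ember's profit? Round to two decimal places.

With the rival's output fixed at 3, Ember's profit is π_E = (112 - 3 - q_E)q_E - (36q_E) = (109 - q_E)q_E - (36q_E).
∂π_E/∂q_E = 73 - 2q_E = 0, so q_E = 73/2.

36.50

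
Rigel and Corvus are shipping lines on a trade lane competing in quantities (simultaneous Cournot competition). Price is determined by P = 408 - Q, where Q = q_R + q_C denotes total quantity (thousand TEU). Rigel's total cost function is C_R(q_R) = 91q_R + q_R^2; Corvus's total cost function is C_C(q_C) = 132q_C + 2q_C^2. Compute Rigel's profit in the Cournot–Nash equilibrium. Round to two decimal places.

Rigel's profit: π_R = (408 - Q)q_R - (91q_R + q_R²). Setting ∂π_R/∂q_R = 0: 317 - 4q_R - (q_C) = 0.
Corvus's first-order condition: 276 - 6q_C - (q_R) = 0.
So q_R = (317 - q_C)/4 and q_C = (276 - q_R)/6.
Substituting one into the other gives q_R = 1626/23 and q_C = 787/23.
Price P = 408 - 104.9130 = 303.0870.
Rigel's profit: 303.0870·(1626/23) - 91·(1626/23) - (1626/23)² = 9995.7505.

9995.75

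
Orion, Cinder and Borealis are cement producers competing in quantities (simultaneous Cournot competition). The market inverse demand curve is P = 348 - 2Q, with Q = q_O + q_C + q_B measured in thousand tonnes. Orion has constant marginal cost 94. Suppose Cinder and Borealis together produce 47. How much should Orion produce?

40

With rivals' combined output fixed at 47, Orion's profit is π_O = (348 - 2·47 - 2q_O)q_O - (94q_O) = (254 - 2q_O)q_O - (94q_O).
∂π_O/∂q_O = 160 - 4q_O = 0, so q_O = 40.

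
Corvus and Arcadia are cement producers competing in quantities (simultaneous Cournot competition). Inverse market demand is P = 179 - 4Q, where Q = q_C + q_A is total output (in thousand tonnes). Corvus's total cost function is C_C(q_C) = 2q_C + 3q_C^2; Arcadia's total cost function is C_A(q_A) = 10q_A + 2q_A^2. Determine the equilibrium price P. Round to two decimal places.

Corvus's profit: π_C = (179 - 4Q)q_C - (2q_C + 3q_C²). Setting ∂π_C/∂q_C = 0: 177 - 14q_C - 4(q_A) = 0.
Arcadia's first-order condition: 169 - 12q_A - 4(q_C) = 0.
Rearranging gives the reaction functions q_C = (177 - 4q_A)/14 and q_A = (169 - 4q_C)/12.
Substituting one into the other gives q_C = 181/19 and q_A = 829/76.
Total output Q = 1553/76, so price P = 179 - 4·(1553/76) = 1848/19.

97.26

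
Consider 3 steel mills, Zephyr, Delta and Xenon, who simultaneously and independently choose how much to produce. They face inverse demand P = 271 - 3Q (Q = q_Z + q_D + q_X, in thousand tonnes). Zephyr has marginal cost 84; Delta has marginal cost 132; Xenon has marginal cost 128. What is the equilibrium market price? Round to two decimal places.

153.75

Zephyr's profit: π_Z = (271 - 3Q)q_Z - (84q_Z). Setting ∂π_Z/∂q_Z = 0: 187 - 6q_Z - 3(q_D + q_X) = 0.
Delta's first-order condition: 139 - 6q_D - 3(q_Z + q_X) = 0.
Xenon's profit: π_X = (271 - 3Q)q_X - (128q_X). Setting ∂π_X/∂q_X = 0: 143 - 6q_X - 3(q_Z + q_D) = 0.
Adding the 3 conditions: 469 − 6Q − 6Q = 0, i.e. Q = 469/12.
Back-substituting: q_Z = (187 − 469/4)/3 = 93/4, q_D = (139 − 469/4)/3 = 29/4, q_X = (143 − 469/4)/3 = 103/12.
Total output Q = 469/12, so price P = 271 - 3·(469/12) = 615/4.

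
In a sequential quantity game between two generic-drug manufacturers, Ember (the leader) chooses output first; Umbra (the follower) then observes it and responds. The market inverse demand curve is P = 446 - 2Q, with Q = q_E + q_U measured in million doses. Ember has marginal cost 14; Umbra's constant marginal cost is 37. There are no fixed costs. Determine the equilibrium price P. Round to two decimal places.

127.75

Solve by backward induction. Given q_E, the follower Umbra maximises π_U = (446 - 2q_E - 2q_U)q_U - 37q_U.
Follower FOC: 409 - 2q_E - 4q_U = 0, so q_U(q_E) = (409 - 2q_E)/4.
The leader anticipates this reaction. Substituting into P = 446 - 2Q gives P = 483/2 - q_E, so π_E = (483/2 - q_E)q_E - 14q_E.
The leader's first-order condition 455/2 - 2q_E = 0 yields q_E = 455/4.
Then q_U = (409 - 2·(455/4))/4 = 363/8.
Total output Q = 1273/8, so price P = 446 - 2·(1273/8) = 511/4.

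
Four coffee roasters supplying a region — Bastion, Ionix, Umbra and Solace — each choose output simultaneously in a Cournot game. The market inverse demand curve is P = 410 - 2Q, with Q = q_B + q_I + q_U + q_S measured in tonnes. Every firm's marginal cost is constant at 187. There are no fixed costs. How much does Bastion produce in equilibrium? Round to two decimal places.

Each firm earns π_i = (410 - 2Q)q_i - 187q_i.
First-order condition (treating rivals' output as given): 223 - 4q_i - 2·Σ_{j≠i} q_j = 0.
With identical firms every q_j equals q_i, so Σ_{j≠i} q_j = 3q_i and 223 = 10q_i, giving q_i = 223/10.

22.30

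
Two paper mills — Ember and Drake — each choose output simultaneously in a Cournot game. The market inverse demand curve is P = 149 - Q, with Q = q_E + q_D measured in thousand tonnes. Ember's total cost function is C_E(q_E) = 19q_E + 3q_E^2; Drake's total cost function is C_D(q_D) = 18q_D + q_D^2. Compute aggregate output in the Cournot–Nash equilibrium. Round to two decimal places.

Ember's profit: π_E = (149 - Q)q_E - (19q_E + 3q_E²). Setting ∂π_E/∂q_E = 0: 130 - 8q_E - (q_D) = 0.
Drake's profit: π_D = (149 - Q)q_D - (18q_D + q_D²). Setting ∂π_D/∂q_D = 0: 131 - 4q_D - (q_E) = 0.
Best responses: q_E = (130 - q_D)/8, q_D = (131 - q_E)/4.
Substituting one into the other gives q_E = 389/31 and q_D = 918/31.
Total output Q = 389/31 + 918/31 = 1307/31.

42.16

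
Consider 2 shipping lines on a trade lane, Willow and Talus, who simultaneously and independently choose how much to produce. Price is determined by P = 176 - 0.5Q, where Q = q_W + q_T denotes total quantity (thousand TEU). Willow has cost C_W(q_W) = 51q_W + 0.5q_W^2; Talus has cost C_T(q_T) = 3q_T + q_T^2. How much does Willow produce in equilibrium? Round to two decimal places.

Willow's profit: π_W = (176 - 0.5Q)q_W - (51q_W + (1/2)q_W²). Setting ∂π_W/∂q_W = 0: 125 - 2q_W - (1/2)(q_T) = 0.
Talus's first-order condition: 173 - 3q_T - (1/2)(q_W) = 0.
So q_W = (125 - (1/2)q_T)/2 and q_T = (173 - (1/2)q_W)/3.
Substituting one into the other gives q_W = 1154/23 and q_T = 1134/23.

50.17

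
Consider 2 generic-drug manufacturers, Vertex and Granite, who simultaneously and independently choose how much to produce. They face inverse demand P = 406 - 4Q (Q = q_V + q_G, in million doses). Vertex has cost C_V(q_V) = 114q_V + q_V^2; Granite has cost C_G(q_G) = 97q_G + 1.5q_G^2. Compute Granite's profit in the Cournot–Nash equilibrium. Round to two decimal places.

Vertex's profit: π_V = (406 - 4Q)q_V - (114q_V + q_V²). Setting ∂π_V/∂q_V = 0: 292 - 10q_V - 4(q_G) = 0.
Granite's first-order condition: 309 - 11q_G - 4(q_V) = 0.
Rearranging gives the reaction functions q_V = (292 - 4q_G)/10 and q_G = (309 - 4q_V)/11.
Solving the pair: q_V = 988/47, q_G = 961/47.
Price P = 406 - 4·(1949/47) = 240.1277.
Granite's profit: 240.1277·(961/47) - 97·(961/47) - (3/2)(961/47)² = 2299.3959.

2299.40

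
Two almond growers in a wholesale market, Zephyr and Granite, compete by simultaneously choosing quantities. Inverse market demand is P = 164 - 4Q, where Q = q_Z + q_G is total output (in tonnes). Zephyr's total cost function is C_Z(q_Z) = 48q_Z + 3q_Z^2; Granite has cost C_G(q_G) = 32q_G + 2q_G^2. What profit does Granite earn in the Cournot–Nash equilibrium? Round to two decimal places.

Zephyr's profit: π_Z = (164 - 4Q)q_Z - (48q_Z + 3q_Z²). Setting ∂π_Z/∂q_Z = 0: 116 - 14q_Z - 4(q_G) = 0.
Granite's profit: π_G = (164 - 4Q)q_G - (32q_G + 2q_G²). Setting ∂π_G/∂q_G = 0: 132 - 12q_G - 4(q_Z) = 0.
So q_Z = (116 - 4q_G)/14 and q_G = (132 - 4q_Z)/12.
Substituting one into the other gives q_Z = 108/19 and q_G = 173/19.
Price P = 164 - 4·(281/19) = 1992/19.
Granite's profit: (1992/19)·(173/19) - 32·(173/19) - 2(173/19)² = 497.4349.

497.43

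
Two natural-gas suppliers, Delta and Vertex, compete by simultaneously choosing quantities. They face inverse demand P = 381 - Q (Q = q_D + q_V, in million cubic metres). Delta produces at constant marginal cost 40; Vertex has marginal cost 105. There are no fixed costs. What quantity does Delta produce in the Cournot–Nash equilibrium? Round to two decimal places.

Delta's profit: π_D = (381 - Q)q_D - (40q_D). Setting ∂π_D/∂q_D = 0: 341 - 2q_D - (q_V) = 0.
Vertex's profit: π_V = (381 - Q)q_V - (105q_V). Setting ∂π_V/∂q_V = 0: 276 - 2q_V - (q_D) = 0.
So q_D = (341 - q_V)/2 and q_V = (276 - q_D)/2.
Solving the pair: q_D = 406/3, q_V = 211/3.

135.33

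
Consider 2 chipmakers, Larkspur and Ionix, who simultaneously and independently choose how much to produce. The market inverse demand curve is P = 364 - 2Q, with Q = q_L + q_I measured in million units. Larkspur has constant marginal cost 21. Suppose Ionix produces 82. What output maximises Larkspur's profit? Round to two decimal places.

With the rival's output fixed at 82, Larkspur's profit is π_L = (364 - 2·82 - 2q_L)q_L - (21q_L) = (200 - 2q_L)q_L - (21q_L).
∂π_L/∂q_L = 179 - 4q_L = 0, so q_L = 179/4.

44.75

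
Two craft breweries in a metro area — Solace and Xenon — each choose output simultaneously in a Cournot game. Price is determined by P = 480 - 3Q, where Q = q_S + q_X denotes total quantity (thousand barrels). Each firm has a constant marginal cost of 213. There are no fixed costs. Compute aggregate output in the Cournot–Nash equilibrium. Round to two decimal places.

59.33

A representative firm's profit is π_i = q_i(480 - 3Q) - 213q_i.
First-order condition (treating rivals' output as given): 267 - 6q_i - 3q_j = 0.
With identical firms every q_j equals q_i, so q_j = q_i and 267 = 9q_i, giving q_i = 89/3.
Total output Q = 89/3 + 89/3 = 178/3.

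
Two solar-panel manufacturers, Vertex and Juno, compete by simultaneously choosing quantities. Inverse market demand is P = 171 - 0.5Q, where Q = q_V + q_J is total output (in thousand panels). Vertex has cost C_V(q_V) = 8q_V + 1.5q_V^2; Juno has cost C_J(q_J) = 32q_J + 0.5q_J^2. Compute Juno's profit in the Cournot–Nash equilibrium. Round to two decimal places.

Vertex's profit: π_V = (171 - 0.5Q)q_V - (8q_V + (3/2)q_V²). Setting ∂π_V/∂q_V = 0: 163 - 4q_V - (1/2)(q_J) = 0.
Juno's profit: π_J = (171 - 0.5Q)q_J - (32q_J + (1/2)q_J²). Setting ∂π_J/∂q_J = 0: 139 - 2q_J - (1/2)(q_V) = 0.
Rearranging gives the reaction functions q_V = (163 - (1/2)q_J)/4 and q_J = (139 - (1/2)q_V)/2.
Solving the pair: q_V = 1026/31, q_J = 1898/31.
Price P = 171 - (1/2)·94.3226 = 123.8387.
Juno's profit: 123.8387·(1898/31) - 32·(1898/31) - (1/2)(1898/31)² = 3748.5994.

3748.60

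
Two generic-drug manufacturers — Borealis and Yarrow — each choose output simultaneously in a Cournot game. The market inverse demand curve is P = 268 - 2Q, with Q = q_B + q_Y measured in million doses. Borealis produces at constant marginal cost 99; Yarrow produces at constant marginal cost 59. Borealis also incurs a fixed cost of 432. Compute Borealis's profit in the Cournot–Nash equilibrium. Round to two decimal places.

492.50

Borealis's profit: π_B = (268 - 2Q)q_B - (99q_B). Setting ∂π_B/∂q_B = 0: 169 - 4q_B - 2(q_Y) = 0.
Yarrow's profit: π_Y = (268 - 2Q)q_Y - (59q_Y). Setting ∂π_Y/∂q_Y = 0: 209 - 4q_Y - 2(q_B) = 0.
Best responses: q_B = (169 - 2q_Y)/4, q_Y = (209 - 2q_B)/4.
Substituting one into the other gives q_B = 43/2 and q_Y = 83/2.
Price P = 268 - 2·63 = 142.
Borealis's profit: (142 - 99)·(43/2) - 432 = 985/2.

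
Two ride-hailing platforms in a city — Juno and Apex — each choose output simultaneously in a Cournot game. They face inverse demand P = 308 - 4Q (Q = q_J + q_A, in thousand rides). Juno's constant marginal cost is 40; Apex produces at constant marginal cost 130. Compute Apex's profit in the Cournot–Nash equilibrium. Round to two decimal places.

215.11

Juno's profit: π_J = (308 - 4Q)q_J - (40q_J). Setting ∂π_J/∂q_J = 0: 268 - 8q_J - 4(q_A) = 0.
Apex's first-order condition: 178 - 8q_A - 4(q_J) = 0.
Rearranging gives the reaction functions q_J = (268 - 4q_A)/8 and q_A = (178 - 4q_J)/8.
Substituting one into the other gives q_J = 179/6 and q_A = 22/3.
Price P = 308 - 4·(223/6) = 478/3.
Apex's profit: (478/3 - 130)·(22/3) = 1936/9.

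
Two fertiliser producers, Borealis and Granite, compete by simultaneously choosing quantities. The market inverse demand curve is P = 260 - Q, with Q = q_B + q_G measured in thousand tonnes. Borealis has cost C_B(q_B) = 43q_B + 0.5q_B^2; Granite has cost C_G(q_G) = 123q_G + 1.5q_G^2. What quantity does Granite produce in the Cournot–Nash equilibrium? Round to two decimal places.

13.86

Borealis's profit: π_B = (260 - Q)q_B - (43q_B + (1/2)q_B²). Setting ∂π_B/∂q_B = 0: 217 - 3q_B - (q_G) = 0.
Granite's first-order condition: 137 - 5q_G - (q_B) = 0.
Best responses: q_B = (217 - q_G)/3, q_G = (137 - q_B)/5.
Substituting one into the other gives q_B = 474/7 and q_G = 97/7.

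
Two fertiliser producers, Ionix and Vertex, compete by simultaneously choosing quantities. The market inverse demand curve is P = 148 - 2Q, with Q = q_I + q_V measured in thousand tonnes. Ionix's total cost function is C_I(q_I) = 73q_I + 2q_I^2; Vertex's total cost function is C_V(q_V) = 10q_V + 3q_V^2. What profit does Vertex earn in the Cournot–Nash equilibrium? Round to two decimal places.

787.84

Ionix's profit: π_I = (148 - 2Q)q_I - (73q_I + 2q_I²). Setting ∂π_I/∂q_I = 0: 75 - 8q_I - 2(q_V) = 0.
Vertex's profit: π_V = (148 - 2Q)q_V - (10q_V + 3q_V²). Setting ∂π_V/∂q_V = 0: 138 - 10q_V - 2(q_I) = 0.
Best responses: q_I = (75 - 2q_V)/8, q_V = (138 - 2q_I)/10.
Substituting one into the other gives q_I = 237/38 and q_V = 477/38.
Price P = 148 - 2·(357/19) = 110.4211.
Vertex's profit: 110.4211·(477/38) - 10·(477/38) - 3(477/38)² = 787.8428.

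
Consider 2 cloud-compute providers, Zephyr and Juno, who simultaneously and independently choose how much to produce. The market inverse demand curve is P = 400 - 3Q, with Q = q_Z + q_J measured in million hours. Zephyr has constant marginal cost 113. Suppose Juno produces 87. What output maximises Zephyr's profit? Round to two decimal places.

With the rival's output fixed at 87, Zephyr's profit is π_Z = (400 - 3·87 - 3q_Z)q_Z - (113q_Z) = (139 - 3q_Z)q_Z - (113q_Z).
∂π_Z/∂q_Z = 26 - 6q_Z = 0, so q_Z = 13/3.

4.33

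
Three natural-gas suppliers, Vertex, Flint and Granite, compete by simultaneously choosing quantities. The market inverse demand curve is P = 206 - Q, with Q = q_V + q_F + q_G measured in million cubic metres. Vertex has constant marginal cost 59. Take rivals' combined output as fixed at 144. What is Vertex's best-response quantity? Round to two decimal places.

With rivals' combined output fixed at 144, Vertex's profit is π_V = (206 - 144 - q_V)q_V - (59q_V) = (62 - q_V)q_V - (59q_V).
∂π_V/∂q_V = 3 - 2q_V = 0, so q_V = 3/2.

1.50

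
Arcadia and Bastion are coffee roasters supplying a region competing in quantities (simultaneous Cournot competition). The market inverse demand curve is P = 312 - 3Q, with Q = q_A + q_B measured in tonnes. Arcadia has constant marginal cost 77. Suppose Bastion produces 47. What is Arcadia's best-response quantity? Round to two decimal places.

15.67

With the rival's output fixed at 47, Arcadia's profit is π_A = (312 - 3·47 - 3q_A)q_A - (77q_A) = (171 - 3q_A)q_A - (77q_A).
∂π_A/∂q_A = 94 - 6q_A = 0, so q_A = 47/3.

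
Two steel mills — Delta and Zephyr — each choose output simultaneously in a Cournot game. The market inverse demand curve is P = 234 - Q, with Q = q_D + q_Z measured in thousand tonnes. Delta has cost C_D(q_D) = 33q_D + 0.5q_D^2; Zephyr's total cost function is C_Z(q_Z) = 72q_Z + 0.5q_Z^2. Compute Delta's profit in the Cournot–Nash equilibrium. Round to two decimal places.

4558.15

Delta's profit: π_D = (234 - Q)q_D - (33q_D + (1/2)q_D²). Setting ∂π_D/∂q_D = 0: 201 - 3q_D - (q_Z) = 0.
Zephyr's first-order condition: 162 - 3q_Z - (q_D) = 0.
Rearranging gives the reaction functions q_D = (201 - q_Z)/3 and q_Z = (162 - q_D)/3.
Substituting one into the other gives q_D = 441/8 and q_Z = 285/8.
Price P = 234 - 363/4 = 573/4.
Delta's profit: (573/4)·(441/8) - 33·(441/8) - (1/2)(441/8)² = 4558.1484.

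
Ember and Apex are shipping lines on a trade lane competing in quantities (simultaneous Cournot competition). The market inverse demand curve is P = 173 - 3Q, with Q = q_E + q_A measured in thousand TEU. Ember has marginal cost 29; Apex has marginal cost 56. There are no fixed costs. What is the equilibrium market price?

Ember's profit: π_E = (173 - 3Q)q_E - (29q_E). Setting ∂π_E/∂q_E = 0: 144 - 6q_E - 3(q_A) = 0.
Apex's first-order condition: 117 - 6q_A - 3(q_E) = 0.
Rearranging gives the reaction functions q_E = (144 - 3q_A)/6 and q_A = (117 - 3q_E)/6.
Solving the pair: q_E = 19, q_A = 10.
Total output Q = 29, so price P = 173 - 3·29 = 86.

86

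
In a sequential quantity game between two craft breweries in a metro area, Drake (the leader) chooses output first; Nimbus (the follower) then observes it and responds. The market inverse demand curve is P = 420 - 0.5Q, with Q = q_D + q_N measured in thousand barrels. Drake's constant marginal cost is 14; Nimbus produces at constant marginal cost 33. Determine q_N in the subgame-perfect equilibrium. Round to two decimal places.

Solve by backward induction. Given q_D, the follower Nimbus maximises π_N = (420 - (1/2)q_D - (1/2)q_N)q_N - 33q_N.
Setting the follower's marginal profit to zero, 387 - (1/2)q_D - q_N = 0, i.e. q_N = (387 - (1/2)q_D).
Drake substitutes q_N(q_D) into its own profit: π_D = q_D(420 - (1/2)q_D - (387 - (1/2)q_D)/2) - 14q_D = (453/2 - (1/4)q_D)q_D - 14q_D.
Maximising: ∂π_D/∂q_D = 425/2 - (1/2)q_D = 0, giving q_D = 425.
Then q_N = (387 - (1/2)·425) = 349/2.

174.50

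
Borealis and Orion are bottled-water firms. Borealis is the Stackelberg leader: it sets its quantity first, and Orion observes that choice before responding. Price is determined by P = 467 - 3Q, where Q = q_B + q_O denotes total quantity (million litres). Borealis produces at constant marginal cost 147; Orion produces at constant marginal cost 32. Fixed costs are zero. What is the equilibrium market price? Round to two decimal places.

Solve by backward induction. Given q_B, the follower Orion maximises π_O = (467 - 3q_B - 3q_O)q_O - 32q_O.
∂π_O/∂q_O = 435 - 3q_B - 6q_O = 0 gives the reaction function q_O = (435 - 3q_B)/6.
Borealis substitutes q_O(q_B) into its own profit: π_B = q_B(467 - 3q_B - (435 - 3q_B)/2) - 147q_B = (499/2 - (3/2)q_B)q_B - 147q_B.
Leader FOC: 205/2 - 3q_B = 0, so q_B = 205/6.
Then q_O = (435 - 3·(205/6))/6 = 665/12.
Total output Q = 1075/12, so price P = 467 - 3·(1075/12) = 793/4.

198.25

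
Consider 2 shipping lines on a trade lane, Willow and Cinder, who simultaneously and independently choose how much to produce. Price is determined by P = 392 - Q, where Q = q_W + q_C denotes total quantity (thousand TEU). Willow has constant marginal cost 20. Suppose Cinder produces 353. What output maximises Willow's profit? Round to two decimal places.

9.50

With the rival's output fixed at 353, Willow's profit is π_W = (392 - 353 - q_W)q_W - (20q_W) = (39 - q_W)q_W - (20q_W).
∂π_W/∂q_W = 19 - 2q_W = 0, so q_W = 19/2.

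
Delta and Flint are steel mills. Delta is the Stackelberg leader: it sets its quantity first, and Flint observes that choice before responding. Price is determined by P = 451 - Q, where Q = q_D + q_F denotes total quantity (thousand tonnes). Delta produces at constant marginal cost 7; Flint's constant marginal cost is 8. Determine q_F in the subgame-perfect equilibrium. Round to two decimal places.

Solve by backward induction. Given q_D, the follower Flint maximises π_F = (451 - q_D - q_F)q_F - 8q_F.
∂π_F/∂q_F = 443 - q_D - 2q_F = 0 gives the reaction function q_F = (443 - q_D)/2.
The leader anticipates this reaction. Substituting into P = 451 - Q gives P = 459/2 - (1/2)q_D, so π_D = (459/2 - (1/2)q_D)q_D - 7q_D.
Maximising: ∂π_D/∂q_D = 445/2 - q_D = 0, giving q_D = 445/2.
Then q_F = (443 - 445/2)/2 = 441/4.

110.25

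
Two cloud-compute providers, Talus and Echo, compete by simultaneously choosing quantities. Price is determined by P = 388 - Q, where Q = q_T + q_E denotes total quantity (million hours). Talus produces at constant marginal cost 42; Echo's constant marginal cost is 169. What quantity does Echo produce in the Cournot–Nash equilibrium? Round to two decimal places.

30.67

Talus's profit: π_T = (388 - Q)q_T - (42q_T). Setting ∂π_T/∂q_T = 0: 346 - 2q_T - (q_E) = 0.
Echo's first-order condition: 219 - 2q_E - (q_T) = 0.
Best responses: q_T = (346 - q_E)/2, q_E = (219 - q_T)/2.
Substituting one into the other gives q_T = 473/3 and q_E = 92/3.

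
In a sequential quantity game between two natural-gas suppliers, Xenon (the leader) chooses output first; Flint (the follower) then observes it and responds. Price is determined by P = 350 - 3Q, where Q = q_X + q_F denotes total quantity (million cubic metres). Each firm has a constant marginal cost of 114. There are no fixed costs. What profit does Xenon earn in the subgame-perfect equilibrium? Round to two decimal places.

The follower Flint best-responds to any q_X: π_F = (350 - 3Q)q_F - 114q_F.
Follower FOC: 236 - 3q_X - 6q_F = 0, so q_F(q_X) = (236 - 3q_X)/6.
The leader anticipates this reaction. Substituting into P = 350 - 3Q gives P = 232 - (3/2)q_X, so π_X = (232 - (3/2)q_X)q_X - 114q_X.
Maximising: ∂π_X/∂q_X = 118 - 3q_X = 0, giving q_X = 118/3.
Then q_F = (236 - 3·(118/3))/6 = 59/3.
Price P = 350 - 3·59 = 173.
Xenon's profit: (173 - 114)·(118/3) = 2320.6667.

2320.67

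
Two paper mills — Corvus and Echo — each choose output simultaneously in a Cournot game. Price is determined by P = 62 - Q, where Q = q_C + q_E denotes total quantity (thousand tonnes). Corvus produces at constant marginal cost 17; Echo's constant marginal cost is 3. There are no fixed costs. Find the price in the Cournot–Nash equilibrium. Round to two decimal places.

Corvus's profit: π_C = (62 - Q)q_C - (17q_C). Setting ∂π_C/∂q_C = 0: 45 - 2q_C - (q_E) = 0.
Echo's profit: π_E = (62 - Q)q_E - (3q_E). Setting ∂π_E/∂q_E = 0: 59 - 2q_E - (q_C) = 0.
So q_C = (45 - q_E)/2 and q_E = (59 - q_C)/2.
Solving the pair: q_C = 31/3, q_E = 73/3.
Total output Q = 104/3, so price P = 62 - 104/3 = 82/3.

27.33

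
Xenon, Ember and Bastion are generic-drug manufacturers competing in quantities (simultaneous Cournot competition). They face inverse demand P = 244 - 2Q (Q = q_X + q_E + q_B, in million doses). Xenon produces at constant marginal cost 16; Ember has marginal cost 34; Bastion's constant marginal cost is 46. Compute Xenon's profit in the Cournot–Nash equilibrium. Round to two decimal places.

2380.50

Xenon's profit: π_X = (244 - 2Q)q_X - (16q_X). Setting ∂π_X/∂q_X = 0: 228 - 4q_X - 2(q_E + q_B) = 0.
Ember's profit: π_E = (244 - 2Q)q_E - (34q_E). Setting ∂π_E/∂q_E = 0: 210 - 4q_E - 2(q_X + q_B) = 0.
Bastion's profit: π_B = (244 - 2Q)q_B - (46q_B). Setting ∂π_B/∂q_B = 0: 198 - 4q_B - 2(q_X + q_E) = 0.
Summing all 3 equations gives 636 − 8Q = 0, hence Q = 159/2.
Back-substituting: q_X = (228 − 159)/2 = 69/2, q_E = (210 − 159)/2 = 51/2, q_B = (198 − 159)/2 = 39/2.
Price P = 244 - 2·(159/2) = 85.
Xenon's profit: (85 - 16)·(69/2) = 2380.5000.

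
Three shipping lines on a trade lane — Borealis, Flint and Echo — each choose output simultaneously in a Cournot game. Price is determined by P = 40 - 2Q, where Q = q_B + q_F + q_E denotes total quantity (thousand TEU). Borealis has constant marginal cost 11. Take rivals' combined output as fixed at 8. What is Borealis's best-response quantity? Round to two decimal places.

With rivals' combined output fixed at 8, Borealis's profit is π_B = (40 - 2·8 - 2q_B)q_B - (11q_B) = (24 - 2q_B)q_B - (11q_B).
∂π_B/∂q_B = 13 - 4q_B = 0, so q_B = 13/4.

3.25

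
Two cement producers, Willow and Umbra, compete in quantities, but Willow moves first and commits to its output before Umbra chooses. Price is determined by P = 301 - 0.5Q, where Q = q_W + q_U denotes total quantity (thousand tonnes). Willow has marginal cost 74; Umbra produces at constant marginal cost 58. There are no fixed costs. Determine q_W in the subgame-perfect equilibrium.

Solve by backward induction. Given q_W, the follower Umbra maximises π_U = (301 - (1/2)q_W - (1/2)q_U)q_U - 58q_U.
∂π_U/∂q_U = 243 - (1/2)q_W - q_U = 0 gives the reaction function q_U = (243 - (1/2)q_W).
Willow substitutes q_U(q_W) into its own profit: π_W = q_W(301 - (1/2)q_W - (243 - (1/2)q_W)/2) - 74q_W = (359/2 - (1/4)q_W)q_W - 74q_W.
The leader's first-order condition 211/2 - (1/2)q_W = 0 yields q_W = 211.
Then q_U = (243 - (1/2)·211) = 275/2.

211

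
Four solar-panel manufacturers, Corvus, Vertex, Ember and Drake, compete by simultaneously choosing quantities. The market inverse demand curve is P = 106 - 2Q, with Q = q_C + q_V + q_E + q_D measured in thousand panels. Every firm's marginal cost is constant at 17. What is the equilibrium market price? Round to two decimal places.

34.80

A representative firm's profit is π_i = q_i(106 - 2Q) - 17q_i.
Setting ∂π_i/∂q_i = 0 with rivals' quantities fixed: 89 - 4q_i - 2·Σ_{j≠i} q_j = 0.
By symmetry each firm produces the same amount; substituting Σ_{j≠i} q_j = 3q_i yields q_i = 89/10.
Total output Q = 178/5, so price P = 106 - 2·(178/5) = 174/5.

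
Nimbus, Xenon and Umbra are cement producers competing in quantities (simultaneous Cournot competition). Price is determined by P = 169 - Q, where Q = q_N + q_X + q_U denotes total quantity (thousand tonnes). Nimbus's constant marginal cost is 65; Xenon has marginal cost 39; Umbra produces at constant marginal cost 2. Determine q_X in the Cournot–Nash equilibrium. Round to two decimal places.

Nimbus's profit: π_N = (169 - Q)q_N - (65q_N). Setting ∂π_N/∂q_N = 0: 104 - 2q_N - (q_X + q_U) = 0.
Xenon's first-order condition: 130 - 2q_X - (q_N + q_U) = 0.
Umbra's first-order condition: 167 - 2q_U - (q_N + q_X) = 0.
Adding the 3 first-order conditions: 401 − 4Q = 0, so Q = 401/4.
Back-substituting: q_N = (104 − 401/4) = 15/4, q_X = (130 − 401/4) = 119/4, q_U = (167 − 401/4) = 267/4.

29.75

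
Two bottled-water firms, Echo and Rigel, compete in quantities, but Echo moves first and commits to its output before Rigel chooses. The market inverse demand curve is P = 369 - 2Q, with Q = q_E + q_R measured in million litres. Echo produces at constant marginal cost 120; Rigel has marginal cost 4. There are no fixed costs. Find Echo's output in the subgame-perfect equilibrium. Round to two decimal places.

33.25

Solve by backward induction. Given q_E, the follower Rigel maximises π_R = (369 - 2q_E - 2q_R)q_R - 4q_R.
Follower FOC: 365 - 2q_E - 4q_R = 0, so q_R(q_E) = (365 - 2q_E)/4.
Echo substitutes q_R(q_E) into its own profit: π_E = q_E(369 - 2q_E - (365 - 2q_E)/2) - 120q_E = (373/2 - q_E)q_E - 120q_E.
The leader's first-order condition 133/2 - 2q_E = 0 yields q_E = 133/4.
Then q_R = (365 - 2·(133/4))/4 = 597/8.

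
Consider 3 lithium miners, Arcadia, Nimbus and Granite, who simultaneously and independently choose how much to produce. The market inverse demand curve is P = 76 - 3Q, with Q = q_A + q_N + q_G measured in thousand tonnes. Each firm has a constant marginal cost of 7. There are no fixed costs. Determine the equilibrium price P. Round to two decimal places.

24.25

A representative firm's profit is π_i = q_i(76 - 3Q) - 7q_i.
Setting ∂π_i/∂q_i = 0 with rivals' quantities fixed: 69 - 6q_i - 3·Σ_{j≠i} q_j = 0.
By symmetry each firm produces the same amount; substituting Σ_{j≠i} q_j = 2q_i yields q_i = 69/12 = 23/4.
Total output Q = 69/4, so price P = 76 - 3·(69/4) = 97/4.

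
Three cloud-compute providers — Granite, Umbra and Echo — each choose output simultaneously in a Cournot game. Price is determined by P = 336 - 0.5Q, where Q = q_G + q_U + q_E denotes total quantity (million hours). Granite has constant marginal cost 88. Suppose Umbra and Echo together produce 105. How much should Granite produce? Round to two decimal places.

With rivals' combined output fixed at 105, Granite's profit is π_G = (336 - (1/2)·105 - (1/2)q_G)q_G - (88q_G) = (567/2 - (1/2)q_G)q_G - (88q_G).
∂π_G/∂q_G = 391/2 - q_G = 0, so q_G = 391/2.

195.50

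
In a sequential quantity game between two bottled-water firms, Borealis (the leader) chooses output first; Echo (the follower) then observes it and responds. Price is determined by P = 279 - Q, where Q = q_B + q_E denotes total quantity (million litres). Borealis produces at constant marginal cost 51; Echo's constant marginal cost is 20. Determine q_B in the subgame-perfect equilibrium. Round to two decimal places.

98.50

The follower Echo best-responds to any q_B: π_E = (279 - Q)q_E - 20q_E.
∂π_E/∂q_E = 259 - q_B - 2q_E = 0 gives the reaction function q_E = (259 - q_B)/2.
The leader anticipates this reaction. Substituting into P = 279 - Q gives P = 299/2 - (1/2)q_B, so π_B = (299/2 - (1/2)q_B)q_B - 51q_B.
Maximising: ∂π_B/∂q_B = 197/2 - q_B = 0, giving q_B = 197/2.
Then q_E = (259 - 197/2)/2 = 321/4.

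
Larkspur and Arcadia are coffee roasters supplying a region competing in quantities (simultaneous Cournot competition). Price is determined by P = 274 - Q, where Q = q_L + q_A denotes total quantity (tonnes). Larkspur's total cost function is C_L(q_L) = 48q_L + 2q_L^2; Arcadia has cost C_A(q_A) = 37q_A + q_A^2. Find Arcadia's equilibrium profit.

Larkspur's profit: π_L = (274 - Q)q_L - (48q_L + 2q_L²). Setting ∂π_L/∂q_L = 0: 226 - 6q_L - (q_A) = 0.
Arcadia's profit: π_A = (274 - Q)q_A - (37q_A + q_A²). Setting ∂π_A/∂q_A = 0: 237 - 4q_A - (q_L) = 0.
Best responses: q_L = (226 - q_A)/6, q_A = (237 - q_L)/4.
Solving the pair: q_L = 29, q_A = 52.
Price P = 274 - 81 = 193.
Arcadia's profit: 193·52 - 37·52 - 52² = 5408.

5408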